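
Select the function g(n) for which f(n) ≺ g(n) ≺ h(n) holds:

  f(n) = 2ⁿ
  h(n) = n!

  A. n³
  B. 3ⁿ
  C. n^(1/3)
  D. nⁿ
B

We need g(n) with 2ⁿ = o(g(n)) and g(n) = o(n!), i.e. O(2ⁿ) ≺ g ≺ O(n!).
Check each option:
  A. n³ — O(n³) does not grow strictly faster than f(n)
  B. 3ⁿ — O(3ⁿ) is strictly between O(2ⁿ) and O(n!) ✓
  C. n^(1/3) — O(n^(1/3)) does not grow strictly faster than f(n)
  D. nⁿ — O(nⁿ) does not grow strictly slower than h(n)

Only option B (3ⁿ) lies strictly between.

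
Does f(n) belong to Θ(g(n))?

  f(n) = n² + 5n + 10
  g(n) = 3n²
True

f(n) = n² + 5n + 10 and g(n) = 3n² are both O(n²).
Since they have the same asymptotic growth rate, f(n) = Θ(g(n)) is true.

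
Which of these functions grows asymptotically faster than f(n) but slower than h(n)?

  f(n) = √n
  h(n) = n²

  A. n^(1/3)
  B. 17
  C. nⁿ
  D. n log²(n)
D

We need g(n) with √n = o(g(n)) and g(n) = o(n²), i.e. O(√n) ≺ g ≺ O(n²).
Check each option:
  A. n^(1/3) — O(n^(1/3)) does not grow strictly faster than f(n)
  B. 17 — O(1) does not grow strictly faster than f(n)
  C. nⁿ — O(nⁿ) does not grow strictly slower than h(n)
  D. n log²(n) — O(n log² n) is strictly between O(√n) and O(n²) ✓

Only option D (n log²(n)) lies strictly between.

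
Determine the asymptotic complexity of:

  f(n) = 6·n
O(n)

The dominant term in 6·n is 6·n, which is Θ(n).
Constants are absorbed, so the tightest bound is O(n).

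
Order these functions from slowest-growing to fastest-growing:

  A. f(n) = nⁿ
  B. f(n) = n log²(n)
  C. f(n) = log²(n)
C < B < A

Comparing growth rates:
C = log²(n) is O(log² n)
B = n log²(n) is O(n log² n)
A = nⁿ is O(nⁿ)

Therefore, the order from slowest to fastest is: C < B < A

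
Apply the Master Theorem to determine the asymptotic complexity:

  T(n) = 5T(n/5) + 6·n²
Θ(n²)

Master Theorem: a = 5, b = 5, f(n) = 6·n².
Compute the critical exponent d = log₅(5) = 1.
Compare f(n) = Θ(n²) against n^d:
  k = 2 > d = 1, so f(n) = Ω(n^(d+ε)) — Case 3.
  Regularity: a·(n/b)^2/n^2 = a/b^2 = 5/25 < 1 ✓.
  The top-level work dominates: T(n) = Θ(f(n)) = Θ(n²).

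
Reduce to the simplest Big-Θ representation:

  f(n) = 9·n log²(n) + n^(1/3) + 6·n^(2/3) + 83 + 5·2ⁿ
Θ(2ⁿ)

Order the terms by growth rate: 83 ≺ n^(1/3) ≺ 6·n^(2/3) ≺ 9·n log²(n) ≺ 5·2ⁿ.
The fastest-growing term 5·2ⁿ dominates as n → ∞; dropping its constant factor gives Θ(2ⁿ).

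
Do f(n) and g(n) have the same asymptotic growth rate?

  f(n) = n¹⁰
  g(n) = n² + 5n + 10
False

f(n) = n¹⁰ is O(n¹⁰), and g(n) = n² + 5n + 10 is O(n²).
Since they have different growth rates, f(n) = Θ(g(n)) is false.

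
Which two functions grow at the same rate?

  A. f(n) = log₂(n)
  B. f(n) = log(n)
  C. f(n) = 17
A and B

Examining each function:
  A. log₂(n) is O(log n)
  B. log(n) is O(log n)
  C. 17 is O(1)

Functions A and B both have the same complexity class.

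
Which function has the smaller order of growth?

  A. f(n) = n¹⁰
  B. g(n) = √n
B

f(n) = n¹⁰ is O(n¹⁰), while g(n) = √n is O(√n).
Since O(√n) grows slower than O(n¹⁰), g(n) is dominated.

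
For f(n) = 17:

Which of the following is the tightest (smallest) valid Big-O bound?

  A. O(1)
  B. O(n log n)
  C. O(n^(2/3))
A

f(n) = 17 is O(1).
All listed options are valid Big-O bounds (upper bounds),
but O(1) is the tightest (smallest valid bound).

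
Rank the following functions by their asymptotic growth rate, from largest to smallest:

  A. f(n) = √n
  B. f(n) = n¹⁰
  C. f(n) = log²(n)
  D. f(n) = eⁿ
D > B > A > C

Comparing growth rates:
D = eⁿ is O(eⁿ)
B = n¹⁰ is O(n¹⁰)
A = √n is O(√n)
C = log²(n) is O(log² n)

Therefore, the order from fastest to slowest is: D > B > A > C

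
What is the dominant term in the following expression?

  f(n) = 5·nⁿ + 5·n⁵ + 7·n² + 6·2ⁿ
5·nⁿ

Looking at each term:
  - 5·nⁿ is O(nⁿ)
  - 5·n⁵ is O(n⁵)
  - 7·n² is O(n²)
  - 6·2ⁿ is O(2ⁿ)

The term 5·nⁿ (O(nⁿ)) grows fastest and dominates all others.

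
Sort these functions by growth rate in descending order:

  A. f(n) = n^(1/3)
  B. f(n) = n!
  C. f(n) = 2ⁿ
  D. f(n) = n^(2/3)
B > C > D > A

Comparing growth rates:
B = n! is O(n!)
C = 2ⁿ is O(2ⁿ)
D = n^(2/3) is O(n^(2/3))
A = n^(1/3) is O(n^(1/3))

Therefore, the order from fastest to slowest is: B > C > D > A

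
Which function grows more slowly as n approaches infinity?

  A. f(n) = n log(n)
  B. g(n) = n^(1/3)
B

f(n) = n log(n) is O(n log n), while g(n) = n^(1/3) is O(n^(1/3)).
Since O(n^(1/3)) grows slower than O(n log n), g(n) is dominated.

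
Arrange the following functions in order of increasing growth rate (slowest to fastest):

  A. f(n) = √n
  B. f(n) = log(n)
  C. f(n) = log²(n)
B < C < A

Comparing growth rates:
B = log(n) is O(log n)
C = log²(n) is O(log² n)
A = √n is O(√n)

Therefore, the order from slowest to fastest is: B < C < A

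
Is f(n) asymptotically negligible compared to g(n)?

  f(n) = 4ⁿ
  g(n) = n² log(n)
False

f(n) = 4ⁿ is O(4ⁿ), and g(n) = n² log(n) is O(n² log n).
Since O(4ⁿ) grows faster than or equal to O(n² log n), f(n) = o(g(n)) is false.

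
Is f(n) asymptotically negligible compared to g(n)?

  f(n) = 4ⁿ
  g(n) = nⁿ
True

f(n) = 4ⁿ is O(4ⁿ), and g(n) = nⁿ is O(nⁿ).
Since O(4ⁿ) grows strictly slower than O(nⁿ), f(n) = o(g(n)) is true.
This means lim(n→∞) f(n)/g(n) = 0.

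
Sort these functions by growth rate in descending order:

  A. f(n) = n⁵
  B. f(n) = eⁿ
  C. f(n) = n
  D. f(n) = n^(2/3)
B > A > C > D

Comparing growth rates:
B = eⁿ is O(eⁿ)
A = n⁵ is O(n⁵)
C = n is O(n)
D = n^(2/3) is O(n^(2/3))

Therefore, the order from fastest to slowest is: B > A > C > D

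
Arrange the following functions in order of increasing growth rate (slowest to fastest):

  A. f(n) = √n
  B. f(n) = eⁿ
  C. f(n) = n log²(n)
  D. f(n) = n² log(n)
A < C < D < B

Comparing growth rates:
A = √n is O(√n)
C = n log²(n) is O(n log² n)
D = n² log(n) is O(n² log n)
B = eⁿ is O(eⁿ)

Therefore, the order from slowest to fastest is: A < C < D < B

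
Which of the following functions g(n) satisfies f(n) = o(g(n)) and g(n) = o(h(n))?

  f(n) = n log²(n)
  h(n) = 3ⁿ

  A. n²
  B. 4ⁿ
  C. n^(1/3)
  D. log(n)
A

We need g(n) with n log²(n) = o(g(n)) and g(n) = o(3ⁿ), i.e. O(n log² n) ≺ g ≺ O(3ⁿ).
Check each option:
  A. n² — O(n²) is strictly between O(n log² n) and O(3ⁿ) ✓
  B. 4ⁿ — O(4ⁿ) does not grow strictly slower than h(n)
  C. n^(1/3) — O(n^(1/3)) does not grow strictly faster than f(n)
  D. log(n) — O(log n) does not grow strictly faster than f(n)

Only option A (n²) lies strictly between.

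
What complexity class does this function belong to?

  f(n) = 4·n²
O(n²)

The dominant term in 4·n² is 4·n², which is Θ(n²).
Constants are absorbed, so the tightest bound is O(n²).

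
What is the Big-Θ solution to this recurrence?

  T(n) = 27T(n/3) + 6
Θ(n³)

Master Theorem: a = 27, b = 3, f(n) = 6.
Compute the critical exponent d = log₃(27) = 3.
Compare f(n) = Θ(1) against n^d:
  k = 0 < d = 3, so f(n) = O(n^(d-ε)) — Case 1.
  The recursion cost dominates: T(n) = Θ(n^d) = Θ(n³).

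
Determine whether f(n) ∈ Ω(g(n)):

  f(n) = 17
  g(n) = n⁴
False

f(n) = 17 is O(1), and g(n) = n⁴ is O(n⁴).
Since O(1) grows slower than O(n⁴), f(n) = Ω(g(n)) is false.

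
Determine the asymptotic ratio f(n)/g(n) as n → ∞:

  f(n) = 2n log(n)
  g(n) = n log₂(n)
log(4)

Since 2n log(n) and n log₂(n) have the same growth rate (O(n log n)),
the ratio converges to a constant: log(4).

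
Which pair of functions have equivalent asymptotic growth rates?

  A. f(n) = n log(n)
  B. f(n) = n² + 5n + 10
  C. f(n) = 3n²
B and C

Examining each function:
  A. n log(n) is O(n log n)
  B. n² + 5n + 10 is O(n²)
  C. 3n² is O(n²)

Functions B and C both have the same complexity class.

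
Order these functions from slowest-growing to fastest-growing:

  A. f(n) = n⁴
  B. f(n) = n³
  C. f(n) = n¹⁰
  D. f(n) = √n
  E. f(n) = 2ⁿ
D < B < A < C < E

Comparing growth rates:
D = √n is O(√n)
B = n³ is O(n³)
A = n⁴ is O(n⁴)
C = n¹⁰ is O(n¹⁰)
E = 2ⁿ is O(2ⁿ)

Therefore, the order from slowest to fastest is: D < B < A < C < E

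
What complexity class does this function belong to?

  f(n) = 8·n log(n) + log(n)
O(n log n)

The dominant term in 8·n log(n) + log(n) is 8·n log(n), which is Θ(n log n).
Lower-order terms (log(n)) are asymptotically negligible.
Constants are absorbed, so the tightest bound is O(n log n).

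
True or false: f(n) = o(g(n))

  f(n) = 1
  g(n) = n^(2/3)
True

f(n) = 1 is O(1), and g(n) = n^(2/3) is O(n^(2/3)).
Since O(1) grows strictly slower than O(n^(2/3)), f(n) = o(g(n)) is true.
This means lim(n→∞) f(n)/g(n) = 0.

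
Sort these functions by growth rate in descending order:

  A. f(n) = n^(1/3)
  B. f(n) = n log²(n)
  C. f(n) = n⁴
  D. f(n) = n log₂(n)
C > B > D > A

Comparing growth rates:
C = n⁴ is O(n⁴)
B = n log²(n) is O(n log² n)
D = n log₂(n) is O(n log n)
A = n^(1/3) is O(n^(1/3))

Therefore, the order from fastest to slowest is: C > B > D > A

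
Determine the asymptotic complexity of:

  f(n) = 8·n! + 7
O(n!)

The dominant term in 8·n! + 7 is 8·n!, which is Θ(n!).
Lower-order terms (7) are asymptotically negligible.
Constants are absorbed, so the tightest bound is O(n!).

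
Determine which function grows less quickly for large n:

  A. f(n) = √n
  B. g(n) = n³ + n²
A

f(n) = √n is O(√n), while g(n) = n³ + n² is O(n³).
Since O(√n) grows slower than O(n³), f(n) is dominated.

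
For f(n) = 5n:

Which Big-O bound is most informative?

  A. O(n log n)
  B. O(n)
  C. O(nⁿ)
B

f(n) = 5n is O(n).
All listed options are valid Big-O bounds (upper bounds),
but O(n) is the tightest (smallest valid bound).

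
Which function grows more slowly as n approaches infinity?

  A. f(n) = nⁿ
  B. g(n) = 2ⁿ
B

f(n) = nⁿ is O(nⁿ), while g(n) = 2ⁿ is O(2ⁿ).
Since O(2ⁿ) grows slower than O(nⁿ), g(n) is dominated.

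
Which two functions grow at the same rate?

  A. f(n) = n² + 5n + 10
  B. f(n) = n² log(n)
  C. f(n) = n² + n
A and C

Examining each function:
  A. n² + 5n + 10 is O(n²)
  B. n² log(n) is O(n² log n)
  C. n² + n is O(n²)

Functions A and C both have the same complexity class.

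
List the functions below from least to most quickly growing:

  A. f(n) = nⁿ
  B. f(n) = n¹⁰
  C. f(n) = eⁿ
B < C < A

Comparing growth rates:
B = n¹⁰ is O(n¹⁰)
C = eⁿ is O(eⁿ)
A = nⁿ is O(nⁿ)

Therefore, the order from slowest to fastest is: B < C < A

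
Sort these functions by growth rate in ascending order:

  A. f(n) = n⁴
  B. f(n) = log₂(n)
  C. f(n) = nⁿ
B < A < C

Comparing growth rates:
B = log₂(n) is O(log n)
A = n⁴ is O(n⁴)
C = nⁿ is O(nⁿ)

Therefore, the order from slowest to fastest is: B < A < C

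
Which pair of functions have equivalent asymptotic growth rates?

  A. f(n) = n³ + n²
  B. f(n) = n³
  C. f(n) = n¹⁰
A and B

Examining each function:
  A. n³ + n² is O(n³)
  B. n³ is O(n³)
  C. n¹⁰ is O(n¹⁰)

Functions A and B both have the same complexity class.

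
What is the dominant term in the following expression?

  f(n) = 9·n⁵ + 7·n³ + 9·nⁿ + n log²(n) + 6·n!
9·nⁿ

Looking at each term:
  - 9·n⁵ is O(n⁵)
  - 7·n³ is O(n³)
  - 9·nⁿ is O(nⁿ)
  - n log²(n) is O(n log² n)
  - 6·n! is O(n!)

The term 9·nⁿ (O(nⁿ)) grows fastest and dominates all others.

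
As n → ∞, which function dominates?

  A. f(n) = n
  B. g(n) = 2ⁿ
B

f(n) = n is O(n), while g(n) = 2ⁿ is O(2ⁿ).
Since O(2ⁿ) grows faster than O(n), g(n) dominates.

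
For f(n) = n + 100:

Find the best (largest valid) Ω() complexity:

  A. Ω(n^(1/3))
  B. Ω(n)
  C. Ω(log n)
B

f(n) = n + 100 is Ω(n).
All listed options are valid Big-Ω bounds (lower bounds),
but Ω(n) is the tightest (largest valid bound).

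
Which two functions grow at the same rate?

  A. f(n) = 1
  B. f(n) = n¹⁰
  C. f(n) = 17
A and C

Examining each function:
  A. 1 is O(1)
  B. n¹⁰ is O(n¹⁰)
  C. 17 is O(1)

Functions A and C both have the same complexity class.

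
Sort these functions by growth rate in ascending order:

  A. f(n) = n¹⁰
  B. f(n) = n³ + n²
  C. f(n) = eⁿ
B < A < C

Comparing growth rates:
B = n³ + n² is O(n³)
A = n¹⁰ is O(n¹⁰)
C = eⁿ is O(eⁿ)

Therefore, the order from slowest to fastest is: B < A < C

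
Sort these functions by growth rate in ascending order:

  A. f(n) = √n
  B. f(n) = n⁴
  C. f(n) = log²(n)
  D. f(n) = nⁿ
C < A < B < D

Comparing growth rates:
C = log²(n) is O(log² n)
A = √n is O(√n)
B = n⁴ is O(n⁴)
D = nⁿ is O(nⁿ)

Therefore, the order from slowest to fastest is: C < A < B < D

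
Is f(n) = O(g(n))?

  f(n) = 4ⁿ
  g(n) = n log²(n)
False

f(n) = 4ⁿ is O(4ⁿ), and g(n) = n log²(n) is O(n log² n).
Since O(4ⁿ) grows faster than O(n log² n), f(n) = O(g(n)) is false.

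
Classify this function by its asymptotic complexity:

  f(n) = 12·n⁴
O(n⁴)

The dominant term in 12·n⁴ is 12·n⁴, which is Θ(n⁴).
Constants are absorbed, so the tightest bound is O(n⁴).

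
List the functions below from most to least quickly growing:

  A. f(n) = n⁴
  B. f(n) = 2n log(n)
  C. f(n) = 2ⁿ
C > A > B

Comparing growth rates:
C = 2ⁿ is O(2ⁿ)
A = n⁴ is O(n⁴)
B = 2n log(n) is O(n log n)

Therefore, the order from fastest to slowest is: C > A > B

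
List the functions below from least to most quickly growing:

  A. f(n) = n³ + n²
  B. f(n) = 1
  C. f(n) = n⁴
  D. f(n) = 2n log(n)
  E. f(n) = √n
B < E < D < A < C

Comparing growth rates:
B = 1 is O(1)
E = √n is O(√n)
D = 2n log(n) is O(n log n)
A = n³ + n² is O(n³)
C = n⁴ is O(n⁴)

Therefore, the order from slowest to fastest is: B < E < D < A < C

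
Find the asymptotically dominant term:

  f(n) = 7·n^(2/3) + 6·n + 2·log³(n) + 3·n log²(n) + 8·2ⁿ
8·2ⁿ

Looking at each term:
  - 7·n^(2/3) is O(n^(2/3))
  - 6·n is O(n)
  - 2·log³(n) is O(log³ n)
  - 3·n log²(n) is O(n log² n)
  - 8·2ⁿ is O(2ⁿ)

The term 8·2ⁿ (O(2ⁿ)) grows fastest and dominates all others.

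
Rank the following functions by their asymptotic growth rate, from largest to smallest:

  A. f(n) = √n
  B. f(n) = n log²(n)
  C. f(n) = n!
C > B > A

Comparing growth rates:
C = n! is O(n!)
B = n log²(n) is O(n log² n)
A = √n is O(√n)

Therefore, the order from fastest to slowest is: C > B > A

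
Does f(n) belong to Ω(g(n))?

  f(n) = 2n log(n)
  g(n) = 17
True

f(n) = 2n log(n) is O(n log n), and g(n) = 17 is O(1).
Since O(n log n) grows at least as fast as O(1), f(n) = Ω(g(n)) is true.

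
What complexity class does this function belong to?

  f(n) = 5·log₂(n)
O(log n)

The dominant term in 5·log₂(n) is 5·log₂(n), which is Θ(log n).
Constants are absorbed, so the tightest bound is O(log n).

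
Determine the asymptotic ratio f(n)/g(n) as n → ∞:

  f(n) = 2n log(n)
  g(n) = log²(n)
∞

Since 2n log(n) (O(n log n)) grows faster than log²(n) (O(log² n)),
the ratio f(n)/g(n) → ∞ as n → ∞.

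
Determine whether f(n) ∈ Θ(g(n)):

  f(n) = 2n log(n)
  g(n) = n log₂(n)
True

f(n) = 2n log(n) and g(n) = n log₂(n) are both O(n log n).
Since they have the same asymptotic growth rate, f(n) = Θ(g(n)) is true.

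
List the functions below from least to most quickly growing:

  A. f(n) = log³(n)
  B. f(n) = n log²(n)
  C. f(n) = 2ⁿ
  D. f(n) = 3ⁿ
A < B < C < D

Comparing growth rates:
A = log³(n) is O(log³ n)
B = n log²(n) is O(n log² n)
C = 2ⁿ is O(2ⁿ)
D = 3ⁿ is O(3ⁿ)

Therefore, the order from slowest to fastest is: A < B < C < D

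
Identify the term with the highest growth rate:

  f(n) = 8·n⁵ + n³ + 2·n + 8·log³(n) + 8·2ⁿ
8·2ⁿ

Looking at each term:
  - 8·n⁵ is O(n⁵)
  - n³ is O(n³)
  - 2·n is O(n)
  - 8·log³(n) is O(log³ n)
  - 8·2ⁿ is O(2ⁿ)

The term 8·2ⁿ (O(2ⁿ)) grows fastest and dominates all others.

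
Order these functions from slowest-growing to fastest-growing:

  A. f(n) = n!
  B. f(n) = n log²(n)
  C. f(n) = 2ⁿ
B < C < A

Comparing growth rates:
B = n log²(n) is O(n log² n)
C = 2ⁿ is O(2ⁿ)
A = n! is O(n!)

Therefore, the order from slowest to fastest is: B < C < A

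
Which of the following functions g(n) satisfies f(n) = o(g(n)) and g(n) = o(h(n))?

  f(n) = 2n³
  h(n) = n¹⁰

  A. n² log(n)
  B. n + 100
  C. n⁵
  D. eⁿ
C

We need g(n) with 2n³ = o(g(n)) and g(n) = o(n¹⁰), i.e. O(n³) ≺ g ≺ O(n¹⁰).
Check each option:
  A. n² log(n) — O(n² log n) does not grow strictly faster than f(n)
  B. n + 100 — O(n) does not grow strictly faster than f(n)
  C. n⁵ — O(n⁵) is strictly between O(n³) and O(n¹⁰) ✓
  D. eⁿ — O(eⁿ) does not grow strictly slower than h(n)

Only option C (n⁵) lies strictly between.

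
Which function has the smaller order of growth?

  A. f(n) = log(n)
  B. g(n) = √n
A

f(n) = log(n) is O(log n), while g(n) = √n is O(√n).
Since O(log n) grows slower than O(√n), f(n) is dominated.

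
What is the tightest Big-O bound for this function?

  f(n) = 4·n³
O(n³)

The dominant term in 4·n³ is 4·n³, which is Θ(n³).
Constants are absorbed, so the tightest bound is O(n³).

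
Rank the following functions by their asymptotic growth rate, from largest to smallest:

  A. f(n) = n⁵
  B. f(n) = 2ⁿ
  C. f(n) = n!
C > B > A

Comparing growth rates:
C = n! is O(n!)
B = 2ⁿ is O(2ⁿ)
A = n⁵ is O(n⁵)

Therefore, the order from fastest to slowest is: C > B > A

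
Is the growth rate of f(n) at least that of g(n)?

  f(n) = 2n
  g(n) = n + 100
True

f(n) = 2n and g(n) = n + 100 are both O(n).
Big-Ω permits equal growth rates (f ≥ c·g for some c > 0), so f(n) = Ω(g(n)) is true.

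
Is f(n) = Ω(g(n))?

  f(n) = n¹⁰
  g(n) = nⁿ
False

f(n) = n¹⁰ is O(n¹⁰), and g(n) = nⁿ is O(nⁿ).
Since O(n¹⁰) grows slower than O(nⁿ), f(n) = Ω(g(n)) is false.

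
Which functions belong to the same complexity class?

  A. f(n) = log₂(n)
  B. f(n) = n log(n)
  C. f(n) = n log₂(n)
B and C

Examining each function:
  A. log₂(n) is O(log n)
  B. n log(n) is O(n log n)
  C. n log₂(n) is O(n log n)

Functions B and C both have the same complexity class.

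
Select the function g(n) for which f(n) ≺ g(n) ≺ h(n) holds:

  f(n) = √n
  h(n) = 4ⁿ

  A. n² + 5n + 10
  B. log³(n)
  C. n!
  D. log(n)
A

We need g(n) with √n = o(g(n)) and g(n) = o(4ⁿ), i.e. O(√n) ≺ g ≺ O(4ⁿ).
Check each option:
  A. n² + 5n + 10 — O(n²) is strictly between O(√n) and O(4ⁿ) ✓
  B. log³(n) — O(log³ n) does not grow strictly faster than f(n)
  C. n! — O(n!) does not grow strictly slower than h(n)
  D. log(n) — O(log n) does not grow strictly faster than f(n)

Only option A (n² + 5n + 10) lies strictly between.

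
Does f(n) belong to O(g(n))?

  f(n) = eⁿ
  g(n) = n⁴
False

f(n) = eⁿ is O(eⁿ), and g(n) = n⁴ is O(n⁴).
Since O(eⁿ) grows faster than O(n⁴), f(n) = O(g(n)) is false.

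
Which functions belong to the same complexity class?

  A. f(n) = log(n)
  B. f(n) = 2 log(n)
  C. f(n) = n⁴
A and B

Examining each function:
  A. log(n) is O(log n)
  B. 2 log(n) is O(log n)
  C. n⁴ is O(n⁴)

Functions A and B both have the same complexity class.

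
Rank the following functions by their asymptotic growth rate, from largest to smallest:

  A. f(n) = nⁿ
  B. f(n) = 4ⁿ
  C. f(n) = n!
A > C > B

Comparing growth rates:
A = nⁿ is O(nⁿ)
C = n! is O(n!)
B = 4ⁿ is O(4ⁿ)

Therefore, the order from fastest to slowest is: A > C > B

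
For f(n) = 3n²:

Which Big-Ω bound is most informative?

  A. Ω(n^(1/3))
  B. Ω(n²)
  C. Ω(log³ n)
B

f(n) = 3n² is Ω(n²).
All listed options are valid Big-Ω bounds (lower bounds),
but Ω(n²) is the tightest (largest valid bound).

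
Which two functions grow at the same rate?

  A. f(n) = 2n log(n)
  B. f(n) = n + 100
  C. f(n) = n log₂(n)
A and C

Examining each function:
  A. 2n log(n) is O(n log n)
  B. n + 100 is O(n)
  C. n log₂(n) is O(n log n)

Functions A and C both have the same complexity class.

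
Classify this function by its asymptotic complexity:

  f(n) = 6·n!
O(n!)

The dominant term in 6·n! is 6·n!, which is Θ(n!).
Constants are absorbed, so the tightest bound is O(n!).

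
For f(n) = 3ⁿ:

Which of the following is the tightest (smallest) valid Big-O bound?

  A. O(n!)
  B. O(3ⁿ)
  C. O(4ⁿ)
B

f(n) = 3ⁿ is O(3ⁿ).
All listed options are valid Big-O bounds (upper bounds),
but O(3ⁿ) is the tightest (smallest valid bound).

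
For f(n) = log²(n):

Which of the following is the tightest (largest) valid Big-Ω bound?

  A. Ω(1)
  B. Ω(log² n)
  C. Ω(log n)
B

f(n) = log²(n) is Ω(log² n).
All listed options are valid Big-Ω bounds (lower bounds),
but Ω(log² n) is the tightest (largest valid bound).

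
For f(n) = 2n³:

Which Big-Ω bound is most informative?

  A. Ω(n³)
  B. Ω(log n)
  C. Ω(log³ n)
A

f(n) = 2n³ is Ω(n³).
All listed options are valid Big-Ω bounds (lower bounds),
but Ω(n³) is the tightest (largest valid bound).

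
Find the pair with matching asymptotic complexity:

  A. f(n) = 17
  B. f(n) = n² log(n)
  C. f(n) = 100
A and C

Examining each function:
  A. 17 is O(1)
  B. n² log(n) is O(n² log n)
  C. 100 is O(1)

Functions A and C both have the same complexity class.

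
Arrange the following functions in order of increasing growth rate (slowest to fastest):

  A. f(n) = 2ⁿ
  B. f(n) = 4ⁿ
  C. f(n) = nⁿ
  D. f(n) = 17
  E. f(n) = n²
D < E < A < B < C

Comparing growth rates:
D = 17 is O(1)
E = n² is O(n²)
A = 2ⁿ is O(2ⁿ)
B = 4ⁿ is O(4ⁿ)
C = nⁿ is O(nⁿ)

Therefore, the order from slowest to fastest is: D < E < A < B < C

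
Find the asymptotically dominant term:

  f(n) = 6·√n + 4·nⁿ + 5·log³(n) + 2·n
4·nⁿ

Looking at each term:
  - 6·√n is O(√n)
  - 4·nⁿ is O(nⁿ)
  - 5·log³(n) is O(log³ n)
  - 2·n is O(n)

The term 4·nⁿ (O(nⁿ)) grows fastest and dominates all others.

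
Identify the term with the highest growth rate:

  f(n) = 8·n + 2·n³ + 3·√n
2·n³

Looking at each term:
  - 8·n is O(n)
  - 2·n³ is O(n³)
  - 3·√n is O(√n)

The term 2·n³ (O(n³)) grows fastest and dominates all others.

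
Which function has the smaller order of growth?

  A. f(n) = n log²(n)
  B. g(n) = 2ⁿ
A

f(n) = n log²(n) is O(n log² n), while g(n) = 2ⁿ is O(2ⁿ).
Since O(n log² n) grows slower than O(2ⁿ), f(n) is dominated.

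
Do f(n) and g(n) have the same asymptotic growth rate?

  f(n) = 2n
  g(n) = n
True

f(n) = 2n and g(n) = n are both O(n).
Since they have the same asymptotic growth rate, f(n) = Θ(g(n)) is true.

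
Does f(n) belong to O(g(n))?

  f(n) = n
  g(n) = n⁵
True

f(n) = n is O(n), and g(n) = n⁵ is O(n⁵).
Since O(n) ⊆ O(n⁵) (f grows no faster than g), f(n) = O(g(n)) is true.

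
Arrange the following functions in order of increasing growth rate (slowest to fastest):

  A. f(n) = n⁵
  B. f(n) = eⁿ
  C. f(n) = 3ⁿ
A < B < C

Comparing growth rates:
A = n⁵ is O(n⁵)
B = eⁿ is O(eⁿ)
C = 3ⁿ is O(3ⁿ)

Therefore, the order from slowest to fastest is: A < B < C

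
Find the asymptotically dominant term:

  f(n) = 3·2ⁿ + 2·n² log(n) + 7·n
3·2ⁿ

Looking at each term:
  - 3·2ⁿ is O(2ⁿ)
  - 2·n² log(n) is O(n² log n)
  - 7·n is O(n)

The term 3·2ⁿ (O(2ⁿ)) grows fastest and dominates all others.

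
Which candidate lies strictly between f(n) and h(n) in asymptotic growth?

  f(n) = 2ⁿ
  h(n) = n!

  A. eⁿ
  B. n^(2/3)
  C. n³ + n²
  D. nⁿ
A

We need g(n) with 2ⁿ = o(g(n)) and g(n) = o(n!), i.e. O(2ⁿ) ≺ g ≺ O(n!).
Check each option:
  A. eⁿ — O(eⁿ) is strictly between O(2ⁿ) and O(n!) ✓
  B. n^(2/3) — O(n^(2/3)) does not grow strictly faster than f(n)
  C. n³ + n² — O(n³) does not grow strictly faster than f(n)
  D. nⁿ — O(nⁿ) does not grow strictly slower than h(n)

Only option A (eⁿ) lies strictly between.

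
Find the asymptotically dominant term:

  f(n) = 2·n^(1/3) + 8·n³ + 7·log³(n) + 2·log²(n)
8·n³

Looking at each term:
  - 2·n^(1/3) is O(n^(1/3))
  - 8·n³ is O(n³)
  - 7·log³(n) is O(log³ n)
  - 2·log²(n) is O(log² n)

The term 8·n³ (O(n³)) grows fastest and dominates all others.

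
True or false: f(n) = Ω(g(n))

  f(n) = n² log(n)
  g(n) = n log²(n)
True

f(n) = n² log(n) is O(n² log n), and g(n) = n log²(n) is O(n log² n).
Since O(n² log n) grows at least as fast as O(n log² n), f(n) = Ω(g(n)) is true.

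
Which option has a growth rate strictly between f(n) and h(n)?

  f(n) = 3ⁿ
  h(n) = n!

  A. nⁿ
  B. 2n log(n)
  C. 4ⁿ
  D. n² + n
C

We need g(n) with 3ⁿ = o(g(n)) and g(n) = o(n!), i.e. O(3ⁿ) ≺ g ≺ O(n!).
Check each option:
  A. nⁿ — O(nⁿ) does not grow strictly slower than h(n)
  B. 2n log(n) — O(n log n) does not grow strictly faster than f(n)
  C. 4ⁿ — O(4ⁿ) is strictly between O(3ⁿ) and O(n!) ✓
  D. n² + n — O(n²) does not grow strictly faster than f(n)

Only option C (4ⁿ) lies strictly between.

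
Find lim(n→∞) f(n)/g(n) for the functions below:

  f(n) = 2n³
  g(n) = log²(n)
∞

Since 2n³ (O(n³)) grows faster than log²(n) (O(log² n)),
the ratio f(n)/g(n) → ∞ as n → ∞.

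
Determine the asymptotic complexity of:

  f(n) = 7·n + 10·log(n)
O(n)

The dominant term in 7·n + 10·log(n) is 7·n, which is Θ(n).
Lower-order terms (10·log(n)) are asymptotically negligible.
Constants are absorbed, so the tightest bound is O(n).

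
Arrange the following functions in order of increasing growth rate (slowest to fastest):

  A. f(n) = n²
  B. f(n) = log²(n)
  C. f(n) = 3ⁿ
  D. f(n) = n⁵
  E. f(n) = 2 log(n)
E < B < A < D < C

Comparing growth rates:
E = 2 log(n) is O(log n)
B = log²(n) is O(log² n)
A = n² is O(n²)
D = n⁵ is O(n⁵)
C = 3ⁿ is O(3ⁿ)

Therefore, the order from slowest to fastest is: E < B < A < D < C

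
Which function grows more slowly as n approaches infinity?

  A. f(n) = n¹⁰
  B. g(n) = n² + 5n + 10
B

f(n) = n¹⁰ is O(n¹⁰), while g(n) = n² + 5n + 10 is O(n²).
Since O(n²) grows slower than O(n¹⁰), g(n) is dominated.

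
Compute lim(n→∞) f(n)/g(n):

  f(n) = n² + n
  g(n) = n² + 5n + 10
1

Since n² + n and n² + 5n + 10 have the same growth rate (O(n²)),
the ratio converges to a constant: 1.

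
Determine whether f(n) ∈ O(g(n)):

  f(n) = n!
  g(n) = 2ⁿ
False

f(n) = n! is O(n!), and g(n) = 2ⁿ is O(2ⁿ).
Since O(n!) grows faster than O(2ⁿ), f(n) = O(g(n)) is false.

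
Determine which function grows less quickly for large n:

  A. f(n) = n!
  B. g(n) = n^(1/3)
B

f(n) = n! is O(n!), while g(n) = n^(1/3) is O(n^(1/3)).
Since O(n^(1/3)) grows slower than O(n!), g(n) is dominated.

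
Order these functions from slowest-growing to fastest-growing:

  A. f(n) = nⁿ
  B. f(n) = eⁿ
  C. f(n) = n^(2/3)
C < B < A

Comparing growth rates:
C = n^(2/3) is O(n^(2/3))
B = eⁿ is O(eⁿ)
A = nⁿ is O(nⁿ)

Therefore, the order from slowest to fastest is: C < B < A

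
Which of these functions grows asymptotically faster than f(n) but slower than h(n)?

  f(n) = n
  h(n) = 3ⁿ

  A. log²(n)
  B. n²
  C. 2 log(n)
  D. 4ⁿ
B

We need g(n) with n = o(g(n)) and g(n) = o(3ⁿ), i.e. O(n) ≺ g ≺ O(3ⁿ).
Check each option:
  A. log²(n) — O(log² n) does not grow strictly faster than f(n)
  B. n² — O(n²) is strictly between O(n) and O(3ⁿ) ✓
  C. 2 log(n) — O(log n) does not grow strictly faster than f(n)
  D. 4ⁿ — O(4ⁿ) does not grow strictly slower than h(n)

Only option B (n²) lies strictly between.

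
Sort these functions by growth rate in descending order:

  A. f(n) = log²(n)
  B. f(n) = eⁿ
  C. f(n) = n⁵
B > C > A

Comparing growth rates:
B = eⁿ is O(eⁿ)
C = n⁵ is O(n⁵)
A = log²(n) is O(log² n)

Therefore, the order from fastest to slowest is: B > C > A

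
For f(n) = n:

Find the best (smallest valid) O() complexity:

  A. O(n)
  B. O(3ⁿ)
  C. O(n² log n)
A

f(n) = n is O(n).
All listed options are valid Big-O bounds (upper bounds),
but O(n) is the tightest (smallest valid bound).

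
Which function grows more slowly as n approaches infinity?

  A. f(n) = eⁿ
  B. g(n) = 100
B

f(n) = eⁿ is O(eⁿ), while g(n) = 100 is O(1).
Since O(1) grows slower than O(eⁿ), g(n) is dominated.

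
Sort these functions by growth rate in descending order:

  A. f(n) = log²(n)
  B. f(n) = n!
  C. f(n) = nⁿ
C > B > A

Comparing growth rates:
C = nⁿ is O(nⁿ)
B = n! is O(n!)
A = log²(n) is O(log² n)

Therefore, the order from fastest to slowest is: C > B > A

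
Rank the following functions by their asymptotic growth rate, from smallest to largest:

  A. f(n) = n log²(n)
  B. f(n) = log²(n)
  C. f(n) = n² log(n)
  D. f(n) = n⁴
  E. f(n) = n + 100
B < E < A < C < D

Comparing growth rates:
B = log²(n) is O(log² n)
E = n + 100 is O(n)
A = n log²(n) is O(n log² n)
C = n² log(n) is O(n² log n)
D = n⁴ is O(n⁴)

Therefore, the order from slowest to fastest is: B < E < A < C < D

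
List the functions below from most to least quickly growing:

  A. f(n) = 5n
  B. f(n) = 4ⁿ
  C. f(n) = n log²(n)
B > C > A

Comparing growth rates:
B = 4ⁿ is O(4ⁿ)
C = n log²(n) is O(n log² n)
A = 5n is O(n)

Therefore, the order from fastest to slowest is: B > C > A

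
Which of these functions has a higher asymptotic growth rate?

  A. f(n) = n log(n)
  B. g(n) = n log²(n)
B

f(n) = n log(n) is O(n log n), while g(n) = n log²(n) is O(n log² n).
Since O(n log² n) grows faster than O(n log n), g(n) dominates.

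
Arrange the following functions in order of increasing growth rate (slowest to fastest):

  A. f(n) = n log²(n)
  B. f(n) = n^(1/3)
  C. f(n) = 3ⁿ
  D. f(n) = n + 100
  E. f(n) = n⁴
B < D < A < E < C

Comparing growth rates:
B = n^(1/3) is O(n^(1/3))
D = n + 100 is O(n)
A = n log²(n) is O(n log² n)
E = n⁴ is O(n⁴)
C = 3ⁿ is O(3ⁿ)

Therefore, the order from slowest to fastest is: B < D < A < E < C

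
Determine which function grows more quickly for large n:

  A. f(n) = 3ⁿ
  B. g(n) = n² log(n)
A

f(n) = 3ⁿ is O(3ⁿ), while g(n) = n² log(n) is O(n² log n).
Since O(3ⁿ) grows faster than O(n² log n), f(n) dominates.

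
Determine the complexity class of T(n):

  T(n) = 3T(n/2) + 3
Θ(n^log₂(3))

Master Theorem: a = 3, b = 2, f(n) = 3.
Compute the critical exponent d = log₂(3) = 1.585.
Compare f(n) = Θ(1) against n^d:
  k = 0 < d = 1.585, so f(n) = O(n^(d-ε)) — Case 1.
  The recursion cost dominates: T(n) = Θ(n^d) = Θ(n^log₂(3)).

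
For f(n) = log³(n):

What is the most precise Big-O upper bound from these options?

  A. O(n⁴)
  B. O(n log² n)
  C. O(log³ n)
C

f(n) = log³(n) is O(log³ n).
All listed options are valid Big-O bounds (upper bounds),
but O(log³ n) is the tightest (smallest valid bound).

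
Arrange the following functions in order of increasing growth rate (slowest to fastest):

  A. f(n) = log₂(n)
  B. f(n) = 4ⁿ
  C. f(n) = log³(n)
A < C < B

Comparing growth rates:
A = log₂(n) is O(log n)
C = log³(n) is O(log³ n)
B = 4ⁿ is O(4ⁿ)

Therefore, the order from slowest to fastest is: A < C < B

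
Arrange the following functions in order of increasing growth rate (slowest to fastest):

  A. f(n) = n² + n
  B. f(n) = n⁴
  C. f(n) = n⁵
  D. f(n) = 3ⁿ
A < B < C < D

Comparing growth rates:
A = n² + n is O(n²)
B = n⁴ is O(n⁴)
C = n⁵ is O(n⁵)
D = 3ⁿ is O(3ⁿ)

Therefore, the order from slowest to fastest is: A < B < C < D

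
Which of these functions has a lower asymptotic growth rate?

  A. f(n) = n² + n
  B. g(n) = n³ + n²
A

f(n) = n² + n is O(n²), while g(n) = n³ + n² is O(n³).
Since O(n²) grows slower than O(n³), f(n) is dominated.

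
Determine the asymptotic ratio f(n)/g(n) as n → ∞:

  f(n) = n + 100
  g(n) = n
1

Since n + 100 and n have the same growth rate (O(n)),
the ratio converges to a constant: 1.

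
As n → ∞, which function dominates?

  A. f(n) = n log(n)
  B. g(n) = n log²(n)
B

f(n) = n log(n) is O(n log n), while g(n) = n log²(n) is O(n log² n).
Since O(n log² n) grows faster than O(n log n), g(n) dominates.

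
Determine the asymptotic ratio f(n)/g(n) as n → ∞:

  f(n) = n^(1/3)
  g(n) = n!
0

Since n^(1/3) (O(n^(1/3))) grows slower than n! (O(n!)),
the ratio f(n)/g(n) → 0 as n → ∞.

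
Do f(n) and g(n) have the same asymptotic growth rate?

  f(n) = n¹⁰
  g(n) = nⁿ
False

f(n) = n¹⁰ is O(n¹⁰), and g(n) = nⁿ is O(nⁿ).
Since they have different growth rates, f(n) = Θ(g(n)) is false.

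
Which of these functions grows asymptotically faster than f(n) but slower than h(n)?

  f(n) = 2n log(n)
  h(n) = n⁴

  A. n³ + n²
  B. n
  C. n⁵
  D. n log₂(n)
A

We need g(n) with 2n log(n) = o(g(n)) and g(n) = o(n⁴), i.e. O(n log n) ≺ g ≺ O(n⁴).
Check each option:
  A. n³ + n² — O(n³) is strictly between O(n log n) and O(n⁴) ✓
  B. n — O(n) does not grow strictly faster than f(n)
  C. n⁵ — O(n⁵) does not grow strictly slower than h(n)
  D. n log₂(n) — O(n log n) does not grow strictly faster than f(n)

Only option A (n³ + n²) lies strictly between.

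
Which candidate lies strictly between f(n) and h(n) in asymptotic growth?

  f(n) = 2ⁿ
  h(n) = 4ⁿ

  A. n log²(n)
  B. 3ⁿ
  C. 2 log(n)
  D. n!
B

We need g(n) with 2ⁿ = o(g(n)) and g(n) = o(4ⁿ), i.e. O(2ⁿ) ≺ g ≺ O(4ⁿ).
Check each option:
  A. n log²(n) — O(n log² n) does not grow strictly faster than f(n)
  B. 3ⁿ — O(3ⁿ) is strictly between O(2ⁿ) and O(4ⁿ) ✓
  C. 2 log(n) — O(log n) does not grow strictly faster than f(n)
  D. n! — O(n!) does not grow strictly slower than h(n)

Only option B (3ⁿ) lies strictly between.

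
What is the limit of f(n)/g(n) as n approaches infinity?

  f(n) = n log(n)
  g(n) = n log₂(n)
log(2)

Since n log(n) and n log₂(n) have the same growth rate (O(n log n)),
the ratio converges to a constant: log(2).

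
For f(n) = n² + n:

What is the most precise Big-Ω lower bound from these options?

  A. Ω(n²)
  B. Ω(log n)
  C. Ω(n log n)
A

f(n) = n² + n is Ω(n²).
All listed options are valid Big-Ω bounds (lower bounds),
but Ω(n²) is the tightest (largest valid bound).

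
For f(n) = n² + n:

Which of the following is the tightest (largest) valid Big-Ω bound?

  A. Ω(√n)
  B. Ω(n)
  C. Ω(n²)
C

f(n) = n² + n is Ω(n²).
All listed options are valid Big-Ω bounds (lower bounds),
but Ω(n²) is the tightest (largest valid bound).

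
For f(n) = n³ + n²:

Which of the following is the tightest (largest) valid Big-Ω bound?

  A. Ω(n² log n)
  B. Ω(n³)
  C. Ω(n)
B

f(n) = n³ + n² is Ω(n³).
All listed options are valid Big-Ω bounds (lower bounds),
but Ω(n³) is the tightest (largest valid bound).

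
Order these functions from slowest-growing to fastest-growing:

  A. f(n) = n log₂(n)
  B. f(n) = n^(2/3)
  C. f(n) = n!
B < A < C

Comparing growth rates:
B = n^(2/3) is O(n^(2/3))
A = n log₂(n) is O(n log n)
C = n! is O(n!)

Therefore, the order from slowest to fastest is: B < A < C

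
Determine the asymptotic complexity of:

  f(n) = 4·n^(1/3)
O(n^(1/3))

The dominant term in 4·n^(1/3) is 4·n^(1/3), which is Θ(n^(1/3)).
Constants are absorbed, so the tightest bound is O(n^(1/3)).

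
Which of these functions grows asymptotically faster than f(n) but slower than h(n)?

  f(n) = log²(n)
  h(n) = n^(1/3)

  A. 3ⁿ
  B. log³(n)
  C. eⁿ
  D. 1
B

We need g(n) with log²(n) = o(g(n)) and g(n) = o(n^(1/3)), i.e. O(log² n) ≺ g ≺ O(n^(1/3)).
Check each option:
  A. 3ⁿ — O(3ⁿ) does not grow strictly slower than h(n)
  B. log³(n) — O(log³ n) is strictly between O(log² n) and O(n^(1/3)) ✓
  C. eⁿ — O(eⁿ) does not grow strictly slower than h(n)
  D. 1 — O(1) does not grow strictly faster than f(n)

Only option B (log³(n)) lies strictly between.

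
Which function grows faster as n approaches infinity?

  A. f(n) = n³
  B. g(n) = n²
A

f(n) = n³ is O(n³), while g(n) = n² is O(n²).
Since O(n³) grows faster than O(n²), f(n) dominates.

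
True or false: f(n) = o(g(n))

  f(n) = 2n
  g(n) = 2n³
True

f(n) = 2n is O(n), and g(n) = 2n³ is O(n³).
Since O(n) grows strictly slower than O(n³), f(n) = o(g(n)) is true.
This means lim(n→∞) f(n)/g(n) = 0.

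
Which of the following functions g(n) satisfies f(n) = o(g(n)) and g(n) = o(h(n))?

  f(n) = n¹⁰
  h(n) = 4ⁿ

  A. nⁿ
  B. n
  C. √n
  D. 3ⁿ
D

We need g(n) with n¹⁰ = o(g(n)) and g(n) = o(4ⁿ), i.e. O(n¹⁰) ≺ g ≺ O(4ⁿ).
Check each option:
  A. nⁿ — O(nⁿ) does not grow strictly slower than h(n)
  B. n — O(n) does not grow strictly faster than f(n)
  C. √n — O(√n) does not grow strictly faster than f(n)
  D. 3ⁿ — O(3ⁿ) is strictly between O(n¹⁰) and O(4ⁿ) ✓

Only option D (3ⁿ) lies strictly between.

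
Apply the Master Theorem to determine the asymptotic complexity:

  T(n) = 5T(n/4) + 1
Θ(n^log₄(5))

Master Theorem: a = 5, b = 4, f(n) = 1.
Compute the critical exponent d = log₄(5) = 1.161.
Compare f(n) = Θ(1) against n^d:
  k = 0 < d = 1.161, so f(n) = O(n^(d-ε)) — Case 1.
  The recursion cost dominates: T(n) = Θ(n^d) = Θ(n^log₄(5)).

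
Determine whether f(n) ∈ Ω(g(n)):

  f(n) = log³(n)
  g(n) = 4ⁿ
False

f(n) = log³(n) is O(log³ n), and g(n) = 4ⁿ is O(4ⁿ).
Since O(log³ n) grows slower than O(4ⁿ), f(n) = Ω(g(n)) is false.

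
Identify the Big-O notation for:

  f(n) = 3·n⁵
O(n⁵)

The dominant term in 3·n⁵ is 3·n⁵, which is Θ(n⁵).
Constants are absorbed, so the tightest bound is O(n⁵).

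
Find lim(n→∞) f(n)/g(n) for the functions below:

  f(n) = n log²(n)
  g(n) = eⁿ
0

Since n log²(n) (O(n log² n)) grows slower than eⁿ (O(eⁿ)),
the ratio f(n)/g(n) → 0 as n → ∞.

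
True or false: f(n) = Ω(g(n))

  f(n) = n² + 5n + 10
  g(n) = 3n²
True

f(n) = n² + 5n + 10 and g(n) = 3n² are both O(n²).
Big-Ω permits equal growth rates (f ≥ c·g for some c > 0), so f(n) = Ω(g(n)) is true.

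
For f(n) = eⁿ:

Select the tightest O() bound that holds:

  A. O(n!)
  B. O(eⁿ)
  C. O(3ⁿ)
B

f(n) = eⁿ is O(eⁿ).
All listed options are valid Big-O bounds (upper bounds),
but O(eⁿ) is the tightest (smallest valid bound).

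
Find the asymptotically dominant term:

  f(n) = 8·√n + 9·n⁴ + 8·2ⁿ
8·2ⁿ

Looking at each term:
  - 8·√n is O(√n)
  - 9·n⁴ is O(n⁴)
  - 8·2ⁿ is O(2ⁿ)

The term 8·2ⁿ (O(2ⁿ)) grows fastest and dominates all others.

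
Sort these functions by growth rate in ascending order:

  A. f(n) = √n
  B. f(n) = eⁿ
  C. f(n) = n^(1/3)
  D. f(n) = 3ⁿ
C < A < B < D

Comparing growth rates:
C = n^(1/3) is O(n^(1/3))
A = √n is O(√n)
B = eⁿ is O(eⁿ)
D = 3ⁿ is O(3ⁿ)

Therefore, the order from slowest to fastest is: C < A < B < D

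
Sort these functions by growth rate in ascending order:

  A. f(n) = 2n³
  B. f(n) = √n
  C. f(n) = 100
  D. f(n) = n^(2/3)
C < B < D < A

Comparing growth rates:
C = 100 is O(1)
B = √n is O(√n)
D = n^(2/3) is O(n^(2/3))
A = 2n³ is O(n³)

Therefore, the order from slowest to fastest is: C < B < D < A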